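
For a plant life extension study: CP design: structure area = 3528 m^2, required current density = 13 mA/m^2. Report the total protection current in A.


I = area * current density, then convert mA → A (÷1000)
I = 3528 * 13 / 1000 = 45.86 A

45.86 A


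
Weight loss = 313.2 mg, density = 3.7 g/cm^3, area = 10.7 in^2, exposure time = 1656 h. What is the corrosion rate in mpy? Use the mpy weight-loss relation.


Apply the mpy weight-loss relation: CR = 534 * W / (D * A * T)
Numerator: 534 * 313.2 = 167248.8
Denominator: 3.7 * 10.7 * 1656 = 65561.04
CR = 167248.8 / 65561.04 = 2.551 mpy

2.551 mpy


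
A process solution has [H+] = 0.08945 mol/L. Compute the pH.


pH = −log10[H+]
pH = −log10(0.08945) = 1.05

1.05


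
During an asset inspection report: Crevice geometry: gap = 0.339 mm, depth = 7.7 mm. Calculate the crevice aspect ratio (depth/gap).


Aspect ratio = depth / gap
Ratio = 7.7 / 0.339 = 22.7

22.7


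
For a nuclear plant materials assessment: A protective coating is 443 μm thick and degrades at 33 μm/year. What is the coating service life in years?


Service life = thickness / degradation rate
Life = 443 / 33 = 13.4 years

13.4 years


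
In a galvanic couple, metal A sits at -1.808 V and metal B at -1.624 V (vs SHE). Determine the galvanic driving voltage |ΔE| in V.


Driving voltage is the absolute potential difference.
|ΔE| = |-1.808 − (-1.624)| = 0.184 V

0.184 V


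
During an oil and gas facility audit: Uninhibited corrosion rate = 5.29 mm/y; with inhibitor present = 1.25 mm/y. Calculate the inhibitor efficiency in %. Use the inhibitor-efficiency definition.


Apply the inhibitor-efficiency definition: IE = (CR_blank − CR_inh)/CR_blank × 100
IE = (5.29 − 1.25) / 5.29 × 100
IE = 4.04 / 5.29 × 100 = 76.4 %

76.4 %


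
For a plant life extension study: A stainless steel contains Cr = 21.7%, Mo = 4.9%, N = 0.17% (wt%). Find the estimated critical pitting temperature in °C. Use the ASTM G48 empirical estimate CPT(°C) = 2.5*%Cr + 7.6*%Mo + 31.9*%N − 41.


Apply the ASTM G48 empirical CPT estimate: CPT(°C) = 2.5*%Cr + 7.6*%Mo + 31.9*%N − 41
2.5*21.7 = 54.25; 7.6*4.9 = 37.24; 31.9*0.17 = 5.423
CPT = 54.25 + 37.24 + 5.423 − 41 = 55.913 °C
Rounded to 0.1 °C: CPT ≈ 55.9 °C

55.9 °C


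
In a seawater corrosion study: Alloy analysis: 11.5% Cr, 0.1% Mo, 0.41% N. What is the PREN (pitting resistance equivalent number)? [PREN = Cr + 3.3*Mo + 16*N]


Apply the PREN formula: PREN = Cr + 3.3*Mo + 16*N
PREN = 11.5 + 3.3*0.1 + 16*0.41
PREN = 11.5 + 0.33 + 6.56 = 18.39

18.39


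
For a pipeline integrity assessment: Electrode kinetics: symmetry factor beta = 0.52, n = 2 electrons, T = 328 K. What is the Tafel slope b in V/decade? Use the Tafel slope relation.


Apply the Tafel slope relation: b = 2.303*R*T/(beta*n*F)
Numerator: 2.303 * 8.314 * 328 = 6280.26
Denominator: 0.52 * 2 * 96485 = 100344.4
b = 6280.26 / 100344.4 = 0.063 V/decade

0.063 V/decade


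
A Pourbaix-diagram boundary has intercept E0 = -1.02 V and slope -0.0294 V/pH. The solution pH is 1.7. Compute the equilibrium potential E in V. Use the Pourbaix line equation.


Apply the Pourbaix line equation: E = E0 + slope*pH
E = -1.02 + (-0.0294)*1.7 = -1.02 + (-0.04998) = -1.06998 V
Rounded to 3 decimal places: E = -1.070 V

-1.070 V


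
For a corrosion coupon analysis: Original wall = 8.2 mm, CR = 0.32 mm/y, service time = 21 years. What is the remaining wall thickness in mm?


Remaining wall = original − CR × time
t = 8.2 − 0.32*21 = 8.2 − 6.72 = 1.48 mm

1.48 mm


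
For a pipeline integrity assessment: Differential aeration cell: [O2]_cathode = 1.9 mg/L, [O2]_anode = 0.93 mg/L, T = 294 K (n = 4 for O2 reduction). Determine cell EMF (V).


Apply the Nernst concentration-cell relation: E = (RT/nF)*ln(C_cathode/C_anode)
RT/nF = 8.314*294/(4*96485) = 0.00633341 V
ln(1.9/0.93) = 0.71442
E = 0.00633341 * 0.71442 = 0.00452 V

0.00452 V


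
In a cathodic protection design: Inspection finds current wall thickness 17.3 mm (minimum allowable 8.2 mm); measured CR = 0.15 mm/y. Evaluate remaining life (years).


Apply the remaining-life relation: RL = (t_current − t_min) / CR
RL = (17.3 − 8.2) / 0.15 = 9.1 / 0.15 = 60.7 years

60.7 years


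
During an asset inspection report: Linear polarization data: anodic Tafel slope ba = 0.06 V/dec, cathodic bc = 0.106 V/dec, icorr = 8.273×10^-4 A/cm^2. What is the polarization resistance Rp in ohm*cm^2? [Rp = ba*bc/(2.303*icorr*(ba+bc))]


Apply the Stern-Geary equation: Rp = ba*bc / (2.303*icorr*(ba+bc))
ba*bc = 0.06*0.106 = 0.00636
ba+bc = 0.166; 2.303*icorr*(ba+bc) = 2.303*8.273×10^-4*0.166 = 3.1627514×10^-4
Rp = 0.00636 / 3.1627514×10^-4 = 20.1 ohm*cm^2

20.1 ohm*cm^2


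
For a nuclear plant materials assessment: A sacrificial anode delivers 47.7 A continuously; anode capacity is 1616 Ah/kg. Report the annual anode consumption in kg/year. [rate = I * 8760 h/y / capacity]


Annual consumption = current * hours per year / capacity
Rate = 47.7 * 8760 / 1616 = 258.6 kg/year

258.6 kg/year


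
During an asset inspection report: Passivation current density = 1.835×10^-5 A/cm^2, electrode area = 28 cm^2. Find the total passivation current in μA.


I = i_pass * A, then convert A → μA (×10^6)
I = 1.835×10^-5 * 28 * 10^6 = 513.8 μA

513.8 μA


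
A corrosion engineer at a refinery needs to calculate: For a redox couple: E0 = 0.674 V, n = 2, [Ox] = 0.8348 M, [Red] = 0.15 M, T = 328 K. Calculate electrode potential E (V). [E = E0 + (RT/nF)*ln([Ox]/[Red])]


Apply the Nernst equation: E = E0 + (RT/nF)*ln([Ox]/[Red])
Step 1: RT/nF = 8.314*328/(2*96485) = 0.01413169 V
Step 2: [Ox]/[Red] = 0.8348/0.15 = 5.565333
Step 3: ln(5.565333) = 1.716557
Step 4: correction = 0.01413169 * 1.716557 = 0.0243 V
E = 0.674 + 0.0243 = 0.6983 V

0.6983 V


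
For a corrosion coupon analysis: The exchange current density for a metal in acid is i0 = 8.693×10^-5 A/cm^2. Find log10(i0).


i0 = 8.693×10^-5 A/cm^2
log10(i0) = -4.061

-4.061


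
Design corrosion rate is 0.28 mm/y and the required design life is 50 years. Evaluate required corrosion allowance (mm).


Corrosion allowance = CR × design life
CA = 0.28 * 50 = 14.0 mm

14.0 mm


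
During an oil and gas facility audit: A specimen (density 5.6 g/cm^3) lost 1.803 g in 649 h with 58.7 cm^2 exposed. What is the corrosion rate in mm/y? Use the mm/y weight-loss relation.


Apply the mm/y weight-loss relation: CR = 87600 * W / (D * A * T)
Numerator: 87600 * 1.803 = 157942.8
Denominator: 5.6 * 58.7 * 649 = 213339.28
CR = 157942.8 / 213339.28 = 0.74034 mm/y

0.74034 mm/y


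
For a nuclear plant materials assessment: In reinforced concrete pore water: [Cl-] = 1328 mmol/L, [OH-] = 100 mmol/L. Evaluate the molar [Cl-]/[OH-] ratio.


Threshold parameter = [Cl-] / [OH-] (molar basis; both in mmol/L, so units cancel)
Ratio = 1328 / 100 = 13.28

13.28


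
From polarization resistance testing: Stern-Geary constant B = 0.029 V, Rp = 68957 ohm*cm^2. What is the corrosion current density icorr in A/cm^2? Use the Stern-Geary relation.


Apply the Stern-Geary relation: icorr = B / Rp
icorr = 0.029 / 68957 = 4.206×10^-7 A/cm^2

4.206×10^-7 A/cm^2


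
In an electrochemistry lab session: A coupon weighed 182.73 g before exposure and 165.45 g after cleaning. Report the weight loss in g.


Weight loss = initial − final
WL = 182.73 − 165.45 = 17.28 g

17.28 g


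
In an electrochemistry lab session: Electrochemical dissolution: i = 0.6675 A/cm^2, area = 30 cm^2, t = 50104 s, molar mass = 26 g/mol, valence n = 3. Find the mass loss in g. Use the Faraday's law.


Apply Faraday's law: m = i*A*t*M / (n*F)
Total charge passed Q = i*A*t = 0.6675*30*50104 = 1003332.6 C
m = Q*M/(n*F) = 1003332.6*26/(3*96485) = 90.12333 g

90.12333 g


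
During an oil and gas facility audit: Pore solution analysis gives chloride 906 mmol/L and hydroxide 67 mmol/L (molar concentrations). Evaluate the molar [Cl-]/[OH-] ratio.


Threshold parameter = [Cl-] / [OH-] (molar basis; both in mmol/L, so units cancel)
Ratio = 906 / 67 = 13.52

13.52


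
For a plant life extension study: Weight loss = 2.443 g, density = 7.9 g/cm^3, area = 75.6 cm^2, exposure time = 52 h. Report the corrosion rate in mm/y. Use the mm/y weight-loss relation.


Apply the mm/y weight-loss relation: CR = 87600 * W / (D * A * T)
Numerator: 87600 * 2.443 = 214006.8
Denominator: 7.9 * 75.6 * 52 = 31056.48
CR = 214006.8 / 31056.48 = 6.89089 mm/y

6.89089 mm/y


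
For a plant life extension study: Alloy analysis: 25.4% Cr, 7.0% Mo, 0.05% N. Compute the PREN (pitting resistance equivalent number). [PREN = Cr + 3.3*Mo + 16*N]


Apply the PREN formula: PREN = Cr + 3.3*Mo + 16*N
PREN = 25.4 + 3.3*7.0 + 16*0.05
PREN = 25.4 + 23.1 + 0.8 = 49.3

49.3


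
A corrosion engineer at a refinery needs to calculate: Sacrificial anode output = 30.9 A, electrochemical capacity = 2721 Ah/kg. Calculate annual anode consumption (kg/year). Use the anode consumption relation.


Annual consumption = current * hours per year / capacity
Rate = 30.9 * 8760 / 2721 = 99.5 kg/year

99.5 kg/year


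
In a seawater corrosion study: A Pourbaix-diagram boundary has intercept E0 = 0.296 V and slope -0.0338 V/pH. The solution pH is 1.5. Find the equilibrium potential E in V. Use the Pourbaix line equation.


Apply the Pourbaix line equation: E = E0 + slope*pH
E = 0.296 + (-0.0338)*1.5 = 0.296 + (-0.0507) = 0.2453 V
Rounded to 3 decimal places: E = 0.245 V

0.245 V


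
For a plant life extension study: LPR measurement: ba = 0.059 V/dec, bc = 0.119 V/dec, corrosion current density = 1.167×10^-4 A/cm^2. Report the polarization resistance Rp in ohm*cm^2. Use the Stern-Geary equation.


Apply the Stern-Geary equation: Rp = ba*bc / (2.303*icorr*(ba+bc))
ba*bc = 0.059*0.119 = 0.007021
ba+bc = 0.178; 2.303*icorr*(ba+bc) = 2.303*1.167×10^-4*0.178 = 4.7839298×10^-5
Rp = 0.007021 / 4.7839298×10^-5 = 146.8 ohm*cm^2

146.8 ohm*cm^2


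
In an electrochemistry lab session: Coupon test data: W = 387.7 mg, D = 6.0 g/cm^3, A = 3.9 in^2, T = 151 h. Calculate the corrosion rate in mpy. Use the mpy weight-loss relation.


Apply the mpy weight-loss relation: CR = 534 * W / (D * A * T)
Numerator: 534 * 387.7 = 207031.8
Denominator: 6.0 * 3.9 * 151 = 3533.4
CR = 207031.8 / 3533.4 = 58.5928 mpy

58.5928 mpy


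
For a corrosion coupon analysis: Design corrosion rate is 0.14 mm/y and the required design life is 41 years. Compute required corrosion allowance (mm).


Corrosion allowance = CR × design life
CA = 0.14 * 41 = 5.74 mm

5.74 mm


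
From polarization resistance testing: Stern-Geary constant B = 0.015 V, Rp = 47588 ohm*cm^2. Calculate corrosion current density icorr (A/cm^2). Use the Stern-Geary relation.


Apply the Stern-Geary relation: icorr = B / Rp
icorr = 0.015 / 47588 = 3.152×10^-7 A/cm^2

3.152×10^-7 A/cm^2


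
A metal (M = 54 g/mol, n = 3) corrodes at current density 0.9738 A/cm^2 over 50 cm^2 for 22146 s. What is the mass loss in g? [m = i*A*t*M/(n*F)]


Apply Faraday's law: m = i*A*t*M / (n*F)
Total charge passed Q = i*A*t = 0.9738*50*22146 = 1078288.74 C
m = Q*M/(n*F) = 1078288.74*54/(3*96485) = 201.16285 g

201.16285 g


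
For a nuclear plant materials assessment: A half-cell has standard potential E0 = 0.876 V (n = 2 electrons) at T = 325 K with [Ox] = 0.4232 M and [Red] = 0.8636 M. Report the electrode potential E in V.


Apply the Nernst equation: E = E0 + (RT/nF)*ln([Ox]/[Red])
Step 1: RT/nF = 8.314*325/(2*96485) = 0.01400244 V
Step 2: [Ox]/[Red] = 0.4232/0.8636 = 0.490042
Step 3: ln(0.490042) = -0.713264
Step 4: correction = 0.01400244 * -0.713264 = -0.01 V
E = 0.876 + -0.01 = 0.866 V

0.866 V


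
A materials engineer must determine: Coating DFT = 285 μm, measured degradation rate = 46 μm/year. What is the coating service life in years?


Service life = thickness / degradation rate
Life = 285 / 46 = 6.2 years

6.2 years


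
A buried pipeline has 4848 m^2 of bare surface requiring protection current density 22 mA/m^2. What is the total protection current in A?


I = area * current density, then convert mA → A (÷1000)
I = 4848 * 22 / 1000 = 106.66 A

106.66 A


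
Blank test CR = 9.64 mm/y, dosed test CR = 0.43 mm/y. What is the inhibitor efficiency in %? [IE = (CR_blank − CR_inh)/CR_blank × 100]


Apply the inhibitor-efficiency definition: IE = (CR_blank − CR_inh)/CR_blank × 100
IE = (9.64 − 0.43) / 9.64 × 100
IE = 9.21 / 9.64 × 100 = 95.5 %

95.5 %


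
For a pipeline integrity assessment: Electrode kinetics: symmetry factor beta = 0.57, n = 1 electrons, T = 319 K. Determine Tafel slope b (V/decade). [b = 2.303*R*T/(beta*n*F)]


Apply the Tafel slope relation: b = 2.303*R*T/(beta*n*F)
Numerator: 2.303 * 8.314 * 319 = 6107.94
Denominator: 0.57 * 1 * 96485 = 54996.45
b = 6107.94 / 54996.45 = 0.111 V/decade

0.111 V/decade


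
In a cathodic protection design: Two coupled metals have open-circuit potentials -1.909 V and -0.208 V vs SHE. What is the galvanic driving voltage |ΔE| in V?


Driving voltage is the absolute potential difference.
|ΔE| = |-1.909 − (-0.208)| = 1.701 V

1.701 V


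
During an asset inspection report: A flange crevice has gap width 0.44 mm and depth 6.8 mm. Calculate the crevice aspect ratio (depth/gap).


Aspect ratio = depth / gap
Ratio = 6.8 / 0.44 = 15.5

15.5


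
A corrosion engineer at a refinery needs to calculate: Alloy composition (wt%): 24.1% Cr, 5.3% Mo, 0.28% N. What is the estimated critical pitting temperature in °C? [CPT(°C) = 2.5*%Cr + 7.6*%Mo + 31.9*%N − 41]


Apply the ASTM G48 empirical CPT estimate: CPT(°C) = 2.5*%Cr + 7.6*%Mo + 31.9*%N − 41
2.5*24.1 = 60.25; 7.6*5.3 = 40.28; 31.9*0.28 = 8.932
CPT = 60.25 + 40.28 + 8.932 − 41 = 68.462 °C
Rounded to 0.1 °C: CPT ≈ 68.5 °C

68.5 °C


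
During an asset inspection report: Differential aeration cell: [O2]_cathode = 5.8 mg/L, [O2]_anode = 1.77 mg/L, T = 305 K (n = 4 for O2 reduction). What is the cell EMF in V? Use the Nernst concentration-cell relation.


Apply the Nernst concentration-cell relation: E = (RT/nF)*ln(C_cathode/C_anode)
RT/nF = 8.314*305/(4*96485) = 0.00657037 V
ln(5.8/1.77) = 1.18688
E = 0.00657037 * 1.18688 = 0.0078 V

0.0078 V


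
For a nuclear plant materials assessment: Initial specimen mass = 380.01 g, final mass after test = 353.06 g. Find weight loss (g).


Weight loss = initial − final
WL = 380.01 − 353.06 = 26.95 g

26.95 g


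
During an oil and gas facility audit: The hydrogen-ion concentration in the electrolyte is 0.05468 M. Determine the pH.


pH = −log10[H+]
pH = −log10(0.05468) = 1.26

1.26


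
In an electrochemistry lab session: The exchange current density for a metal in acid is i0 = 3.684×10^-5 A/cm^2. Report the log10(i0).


i0 = 3.684×10^-5 A/cm^2
log10(i0) = -4.434

-4.434


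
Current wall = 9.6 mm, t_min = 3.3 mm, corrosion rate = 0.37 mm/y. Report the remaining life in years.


Apply the remaining-life relation: RL = (t_current − t_min) / CR
RL = (9.6 − 3.3) / 0.37 = 6.3 / 0.37 = 17.0 years

17.0 years


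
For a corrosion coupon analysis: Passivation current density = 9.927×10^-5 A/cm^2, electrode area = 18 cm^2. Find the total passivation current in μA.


I = i_pass * A, then convert A → μA (×10^6)
I = 9.927×10^-5 * 18 * 10^6 = 1786.86 μA

1786.86 μA


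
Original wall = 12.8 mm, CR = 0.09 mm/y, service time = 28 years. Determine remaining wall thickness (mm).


Remaining wall = original − CR × time
t = 12.8 − 0.09*28 = 12.8 − 2.52 = 10.28 mm

10.28 mm


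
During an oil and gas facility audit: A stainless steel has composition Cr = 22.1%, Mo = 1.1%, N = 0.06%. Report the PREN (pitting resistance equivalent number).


Apply the PREN formula: PREN = Cr + 3.3*Mo + 16*N
PREN = 22.1 + 3.3*1.1 + 16*0.06
PREN = 22.1 + 3.63 + 0.96 = 26.69

26.69


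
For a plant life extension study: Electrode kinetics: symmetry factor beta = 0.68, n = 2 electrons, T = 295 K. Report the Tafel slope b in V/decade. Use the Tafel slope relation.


Apply the Tafel slope relation: b = 2.303*R*T/(beta*n*F)
Numerator: 2.303 * 8.314 * 295 = 5648.41
Denominator: 0.68 * 2 * 96485 = 131219.6
b = 5648.41 / 131219.6 = 0.043 V/decade

0.043 V/decade


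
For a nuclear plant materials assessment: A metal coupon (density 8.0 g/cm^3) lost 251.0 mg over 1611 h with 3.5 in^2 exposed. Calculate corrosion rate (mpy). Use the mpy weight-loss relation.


Apply the mpy weight-loss relation: CR = 534 * W / (D * A * T)
Numerator: 534 * 251.0 = 134034.0
Denominator: 8.0 * 3.5 * 1611 = 45108.0
CR = 134034.0 / 45108.0 = 2.971 mpy

2.971 mpy


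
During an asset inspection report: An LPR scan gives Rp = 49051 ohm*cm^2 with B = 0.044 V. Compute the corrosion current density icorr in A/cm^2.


Apply the Stern-Geary relation: icorr = B / Rp
icorr = 0.044 / 49051 = 8.97×10^-7 A/cm^2

8.97×10^-7 A/cm^2


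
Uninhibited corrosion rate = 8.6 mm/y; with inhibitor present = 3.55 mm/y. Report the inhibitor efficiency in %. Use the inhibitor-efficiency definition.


Apply the inhibitor-efficiency definition: IE = (CR_blank − CR_inh)/CR_blank × 100
IE = (8.6 − 3.55) / 8.6 × 100
IE = 5.05 / 8.6 × 100 = 58.7 %

58.7 %


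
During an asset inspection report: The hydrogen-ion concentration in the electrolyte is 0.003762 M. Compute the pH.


pH = −log10[H+]
pH = −log10(0.003762) = 2.42

2.42


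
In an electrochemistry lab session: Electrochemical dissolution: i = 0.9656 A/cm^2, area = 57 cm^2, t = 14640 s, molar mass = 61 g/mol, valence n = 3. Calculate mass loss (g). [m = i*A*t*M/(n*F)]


Apply Faraday's law: m = i*A*t*M / (n*F)
Total charge passed Q = i*A*t = 0.9656*57*14640 = 805773.888 C
m = Q*M/(n*F) = 805773.888*61/(3*96485) = 169.809 g

169.809 g


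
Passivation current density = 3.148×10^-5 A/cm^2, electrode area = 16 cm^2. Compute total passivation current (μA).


I = i_pass * A, then convert A → μA (×10^6)
I = 3.148×10^-5 * 16 * 10^6 = 503.68 μA

503.68 μA


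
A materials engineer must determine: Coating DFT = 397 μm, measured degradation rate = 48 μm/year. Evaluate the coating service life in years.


Service life = thickness / degradation rate
Life = 397 / 48 = 8.3 years

8.3 years


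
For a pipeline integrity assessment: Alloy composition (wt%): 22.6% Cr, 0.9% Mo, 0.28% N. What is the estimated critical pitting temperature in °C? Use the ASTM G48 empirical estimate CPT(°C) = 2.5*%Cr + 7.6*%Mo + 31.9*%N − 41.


Apply the ASTM G48 empirical CPT estimate: CPT(°C) = 2.5*%Cr + 7.6*%Mo + 31.9*%N − 41
2.5*22.6 = 56.5; 7.6*0.9 = 6.84; 31.9*0.28 = 8.932
CPT = 56.5 + 6.84 + 8.932 − 41 = 31.272 °C
Rounded to 0.1 °C: CPT ≈ 31.3 °C

31.3 °C


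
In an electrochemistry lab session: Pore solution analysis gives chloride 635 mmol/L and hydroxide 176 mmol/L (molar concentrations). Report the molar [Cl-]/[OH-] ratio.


Threshold parameter = [Cl-] / [OH-] (molar basis; both in mmol/L, so units cancel)
Ratio = 635 / 176 = 3.61

3.61


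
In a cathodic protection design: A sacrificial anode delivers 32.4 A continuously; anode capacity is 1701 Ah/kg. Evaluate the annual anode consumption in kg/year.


Annual consumption = current * hours per year / capacity
Rate = 32.4 * 8760 / 1701 = 166.9 kg/year

166.9 kg/year


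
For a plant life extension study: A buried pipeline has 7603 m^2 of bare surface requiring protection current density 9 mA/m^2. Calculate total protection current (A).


I = area * current density, then convert mA → A (÷1000)
I = 7603 * 9 / 1000 = 68.43 A

68.43 A


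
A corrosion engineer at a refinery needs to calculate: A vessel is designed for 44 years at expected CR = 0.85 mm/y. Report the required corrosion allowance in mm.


Corrosion allowance = CR × design life
CA = 0.85 * 44 = 37.4 mm

37.4 mm


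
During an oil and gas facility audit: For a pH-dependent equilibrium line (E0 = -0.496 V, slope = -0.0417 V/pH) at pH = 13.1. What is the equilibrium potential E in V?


Apply the Pourbaix line equation: E = E0 + slope*pH
E = -0.496 + (-0.0417)*13.1 = -0.496 + (-0.54627) = -1.04227 V
Rounded to 3 decimal places: E = -1.042 V

-1.042 V


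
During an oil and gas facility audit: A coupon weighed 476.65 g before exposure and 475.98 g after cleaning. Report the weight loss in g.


Weight loss = initial − final
WL = 476.65 − 475.98 = 0.67 g

0.67 g


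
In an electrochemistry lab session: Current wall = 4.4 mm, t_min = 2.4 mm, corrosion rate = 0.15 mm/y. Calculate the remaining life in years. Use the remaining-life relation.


Apply the remaining-life relation: RL = (t_current − t_min) / CR
RL = (4.4 − 2.4) / 0.15 = 2.0 / 0.15 = 13.3 years

13.3 years


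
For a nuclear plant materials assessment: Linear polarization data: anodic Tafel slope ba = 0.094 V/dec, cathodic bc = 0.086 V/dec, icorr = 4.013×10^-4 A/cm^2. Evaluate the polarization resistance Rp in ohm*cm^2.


Apply the Stern-Geary equation: Rp = ba*bc / (2.303*icorr*(ba+bc))
ba*bc = 0.094*0.086 = 0.008084
ba+bc = 0.18; 2.303*icorr*(ba+bc) = 2.303*4.013×10^-4*0.18 = 1.663549×10^-4
Rp = 0.008084 / 1.663549×10^-4 = 48.59 ohm*cm^2

48.59 ohm*cm^2


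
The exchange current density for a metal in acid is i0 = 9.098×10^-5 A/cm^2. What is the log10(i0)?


i0 = 9.098×10^-5 A/cm^2
log10(i0) = -4.041

-4.041


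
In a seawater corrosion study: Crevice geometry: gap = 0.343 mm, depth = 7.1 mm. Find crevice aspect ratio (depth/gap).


Aspect ratio = depth / gap
Ratio = 7.1 / 0.343 = 20.7

20.7


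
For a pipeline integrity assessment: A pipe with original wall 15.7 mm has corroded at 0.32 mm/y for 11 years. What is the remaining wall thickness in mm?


Remaining wall = original − CR × time
t = 15.7 − 0.32*11 = 15.7 − 3.52 = 12.18 mm

12.18 mm


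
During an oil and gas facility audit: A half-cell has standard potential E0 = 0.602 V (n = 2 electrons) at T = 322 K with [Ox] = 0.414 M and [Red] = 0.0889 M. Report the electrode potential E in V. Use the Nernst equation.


Apply the Nernst equation: E = E0 + (RT/nF)*ln([Ox]/[Red])
Step 1: RT/nF = 8.314*322/(2*96485) = 0.01387318 V
Step 2: [Ox]/[Red] = 0.414/0.0889 = 4.656918
Step 3: ln(4.656918) = 1.538354
Step 4: correction = 0.01387318 * 1.538354 = 0.021 V
E = 0.602 + 0.021 = 0.623 V

0.623 V


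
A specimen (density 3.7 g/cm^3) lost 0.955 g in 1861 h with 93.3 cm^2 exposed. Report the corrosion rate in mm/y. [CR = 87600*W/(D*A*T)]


Apply the mm/y weight-loss relation: CR = 87600 * W / (D * A * T)
Numerator: 87600 * 0.955 = 83658.0
Denominator: 3.7 * 93.3 * 1861 = 642435.81
CR = 83658.0 / 642435.81 = 0.1302 mm/y

0.1302 mm/y


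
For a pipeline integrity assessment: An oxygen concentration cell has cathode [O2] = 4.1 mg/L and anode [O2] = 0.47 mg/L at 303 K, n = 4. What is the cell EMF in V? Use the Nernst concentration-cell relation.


Apply the Nernst concentration-cell relation: E = (RT/nF)*ln(C_cathode/C_anode)
RT/nF = 8.314*303/(4*96485) = 0.00652729 V
ln(4.1/0.47) = 2.16601
E = 0.00652729 * 2.16601 = 0.01414 V

0.01414 V


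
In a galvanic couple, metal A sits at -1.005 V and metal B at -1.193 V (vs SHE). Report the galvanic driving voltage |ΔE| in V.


Driving voltage is the absolute potential difference.
|ΔE| = |-1.005 − (-1.193)| = 0.188 V

0.188 V


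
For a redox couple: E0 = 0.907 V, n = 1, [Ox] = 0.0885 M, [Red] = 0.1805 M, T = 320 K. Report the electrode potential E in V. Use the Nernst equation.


Apply the Nernst equation: E = E0 + (RT/nF)*ln([Ox]/[Red])
Step 1: RT/nF = 8.314*320/(1*96485) = 0.02757403 V
Step 2: [Ox]/[Red] = 0.0885/0.1805 = 0.490305
Step 3: ln(0.490305) = -0.712728
Step 4: correction = 0.02757403 * -0.712728 = -0.0197 V
E = 0.907 + -0.0197 = 0.8873 V

0.8873 V


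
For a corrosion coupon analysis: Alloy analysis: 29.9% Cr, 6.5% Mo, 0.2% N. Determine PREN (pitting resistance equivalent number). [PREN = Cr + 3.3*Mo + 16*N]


Apply the PREN formula: PREN = Cr + 3.3*Mo + 16*N
PREN = 29.9 + 3.3*6.5 + 16*0.2
PREN = 29.9 + 21.45 + 3.2 = 54.55

54.55


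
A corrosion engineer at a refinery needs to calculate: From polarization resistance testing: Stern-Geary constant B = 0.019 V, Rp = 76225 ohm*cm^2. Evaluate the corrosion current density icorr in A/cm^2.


Apply the Stern-Geary relation: icorr = B / Rp
icorr = 0.019 / 76225 = 2.493×10^-7 A/cm^2

2.493×10^-7 A/cm^2


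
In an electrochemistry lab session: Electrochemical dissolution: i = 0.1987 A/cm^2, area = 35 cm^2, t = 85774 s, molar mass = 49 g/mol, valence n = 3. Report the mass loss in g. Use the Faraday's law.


Apply Faraday's law: m = i*A*t*M / (n*F)
Total charge passed Q = i*A*t = 0.1987*35*85774 = 596515.283 C
m = Q*M/(n*F) = 596515.283*49/(3*96485) = 100.9803 g

100.9803 g


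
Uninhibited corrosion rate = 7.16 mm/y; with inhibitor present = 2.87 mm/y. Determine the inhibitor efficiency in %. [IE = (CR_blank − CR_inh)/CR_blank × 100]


Apply the inhibitor-efficiency definition: IE = (CR_blank − CR_inh)/CR_blank × 100
IE = (7.16 − 2.87) / 7.16 × 100
IE = 4.29 / 7.16 × 100 = 59.9 %

59.9 %


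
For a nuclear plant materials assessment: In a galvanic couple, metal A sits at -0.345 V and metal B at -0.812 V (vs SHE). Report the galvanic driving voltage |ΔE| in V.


Driving voltage is the absolute potential difference.
|ΔE| = |-0.345 − (-0.812)| = 0.467 V

0.467 V


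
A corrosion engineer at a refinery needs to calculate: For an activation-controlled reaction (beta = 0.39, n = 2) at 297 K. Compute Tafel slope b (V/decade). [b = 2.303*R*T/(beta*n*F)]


Apply the Tafel slope relation: b = 2.303*R*T/(beta*n*F)
Numerator: 2.303 * 8.314 * 297 = 5686.7
Denominator: 0.39 * 2 * 96485 = 75258.3
b = 5686.7 / 75258.3 = 0.076 V/decade

0.076 V/decade


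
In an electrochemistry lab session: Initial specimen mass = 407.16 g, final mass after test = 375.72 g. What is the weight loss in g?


Weight loss = initial − final
WL = 407.16 − 375.72 = 31.44 g

31.44 g


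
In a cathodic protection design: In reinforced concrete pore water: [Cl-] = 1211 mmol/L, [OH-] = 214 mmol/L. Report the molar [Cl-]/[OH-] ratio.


Threshold parameter = [Cl-] / [OH-] (molar basis; both in mmol/L, so units cancel)
Ratio = 1211 / 214 = 5.66

5.66


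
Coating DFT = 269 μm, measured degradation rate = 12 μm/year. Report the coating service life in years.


Service life = thickness / degradation rate
Life = 269 / 12 = 22.4 years

22.4 years


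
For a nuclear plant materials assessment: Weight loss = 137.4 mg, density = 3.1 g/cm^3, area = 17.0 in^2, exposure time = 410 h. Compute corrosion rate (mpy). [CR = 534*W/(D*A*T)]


Apply the mpy weight-loss relation: CR = 534 * W / (D * A * T)
Numerator: 534 * 137.4 = 73371.6
Denominator: 3.1 * 17.0 * 410 = 21607.0
CR = 73371.6 / 21607.0 = 3.39573 mpy

3.39573 mpy


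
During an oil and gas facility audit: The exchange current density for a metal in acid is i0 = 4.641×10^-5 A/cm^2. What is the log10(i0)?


i0 = 4.641×10^-5 A/cm^2
log10(i0) = -4.333

-4.333


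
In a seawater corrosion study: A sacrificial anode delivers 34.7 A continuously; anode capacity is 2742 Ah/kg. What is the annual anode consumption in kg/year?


Annual consumption = current * hours per year / capacity
Rate = 34.7 * 8760 / 2742 = 110.9 kg/year

110.9 kg/year


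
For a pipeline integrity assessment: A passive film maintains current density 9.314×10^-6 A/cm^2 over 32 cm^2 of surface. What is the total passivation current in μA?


I = i_pass * A, then convert A → μA (×10^6)
I = 9.314×10^-6 * 32 * 10^6 = 298.05 μA

298.05 μA


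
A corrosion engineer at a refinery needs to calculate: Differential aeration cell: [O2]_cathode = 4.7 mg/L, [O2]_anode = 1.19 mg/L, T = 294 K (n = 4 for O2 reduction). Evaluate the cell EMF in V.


Apply the Nernst concentration-cell relation: E = (RT/nF)*ln(C_cathode/C_anode)
RT/nF = 8.314*294/(4*96485) = 0.00633341 V
ln(4.7/1.19) = 1.37361
E = 0.00633341 * 1.37361 = 0.0087 V

0.0087 V


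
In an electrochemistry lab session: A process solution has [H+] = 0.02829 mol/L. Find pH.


pH = −log10[H+]
pH = −log10(0.02829) = 1.55

1.55


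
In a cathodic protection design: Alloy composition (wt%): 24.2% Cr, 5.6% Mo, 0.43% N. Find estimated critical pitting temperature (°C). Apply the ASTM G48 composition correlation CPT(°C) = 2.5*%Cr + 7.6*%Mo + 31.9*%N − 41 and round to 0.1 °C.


Apply the ASTM G48 empirical CPT estimate: CPT(°C) = 2.5*%Cr + 7.6*%Mo + 31.9*%N − 41
2.5*24.2 = 60.5; 7.6*5.6 = 42.56; 31.9*0.43 = 13.717
CPT = 60.5 + 42.56 + 13.717 − 41 = 75.777 °C
Rounded to 0.1 °C: CPT ≈ 75.8 °C

75.8 °C


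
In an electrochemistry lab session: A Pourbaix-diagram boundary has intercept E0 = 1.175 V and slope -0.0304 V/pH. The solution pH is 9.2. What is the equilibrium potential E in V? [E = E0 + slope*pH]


Apply the Pourbaix line equation: E = E0 + slope*pH
E = 1.175 + (-0.0304)*9.2 = 1.175 + (-0.27968) = 0.89532 V
Rounded to 3 decimal places: E = 0.895 V

0.895 V


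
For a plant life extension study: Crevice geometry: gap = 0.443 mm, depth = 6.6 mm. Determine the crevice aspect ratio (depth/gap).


Aspect ratio = depth / gap
Ratio = 6.6 / 0.443 = 14.9

14.9


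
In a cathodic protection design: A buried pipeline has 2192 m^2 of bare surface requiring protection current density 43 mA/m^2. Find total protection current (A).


I = area * current density, then convert mA → A (÷1000)
I = 2192 * 43 / 1000 = 94.26 A

94.26 A


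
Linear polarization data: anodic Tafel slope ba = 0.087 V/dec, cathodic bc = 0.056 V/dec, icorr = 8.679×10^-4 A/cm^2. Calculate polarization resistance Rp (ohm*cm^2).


Apply the Stern-Geary equation: Rp = ba*bc / (2.303*icorr*(ba+bc))
ba*bc = 0.087*0.056 = 0.004872
ba+bc = 0.143; 2.303*icorr*(ba+bc) = 2.303*8.679×10^-4*0.143 = 2.8582464×10^-4
Rp = 0.004872 / 2.8582464×10^-4 = 17.0 ohm*cm^2

17.0 ohm*cm^2


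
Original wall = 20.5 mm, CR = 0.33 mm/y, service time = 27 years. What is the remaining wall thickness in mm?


Remaining wall = original − CR × time
t = 20.5 − 0.33*27 = 20.5 − 8.91 = 11.59 mm

11.59 mm


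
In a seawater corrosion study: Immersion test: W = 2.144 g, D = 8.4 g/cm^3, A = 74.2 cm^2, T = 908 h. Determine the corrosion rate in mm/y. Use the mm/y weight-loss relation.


Apply the mm/y weight-loss relation: CR = 87600 * W / (D * A * T)
Numerator: 87600 * 2.144 = 187814.4
Denominator: 8.4 * 74.2 * 908 = 565938.24
CR = 187814.4 / 565938.24 = 0.331864 mm/y

0.331864 mm/y


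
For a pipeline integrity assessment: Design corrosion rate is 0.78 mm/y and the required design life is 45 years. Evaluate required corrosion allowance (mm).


Corrosion allowance = CR × design life
CA = 0.78 * 45 = 35.1 mm

35.1 mm


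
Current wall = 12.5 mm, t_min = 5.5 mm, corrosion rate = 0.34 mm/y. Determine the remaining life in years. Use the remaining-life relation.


Apply the remaining-life relation: RL = (t_current − t_min) / CR
RL = (12.5 − 5.5) / 0.34 = 7.0 / 0.34 = 20.6 years

20.6 years


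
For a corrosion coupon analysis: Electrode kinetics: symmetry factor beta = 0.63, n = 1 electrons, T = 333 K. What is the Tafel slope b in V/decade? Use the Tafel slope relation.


Apply the Tafel slope relation: b = 2.303*R*T/(beta*n*F)
Numerator: 2.303 * 8.314 * 333 = 6376.0
Denominator: 0.63 * 1 * 96485 = 60785.55
b = 6376.0 / 60785.55 = 0.1049 V/decade

0.1049 V/decade


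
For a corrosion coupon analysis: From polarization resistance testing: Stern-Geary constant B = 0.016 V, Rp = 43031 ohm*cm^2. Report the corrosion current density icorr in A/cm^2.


Apply the Stern-Geary relation: icorr = B / Rp
icorr = 0.016 / 43031 = 3.718×10^-7 A/cm^2

3.718×10^-7 A/cm^2


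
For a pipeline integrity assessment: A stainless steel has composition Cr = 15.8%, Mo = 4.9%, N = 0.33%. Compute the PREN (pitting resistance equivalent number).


Apply the PREN formula: PREN = Cr + 3.3*Mo + 16*N
PREN = 15.8 + 3.3*4.9 + 16*0.33
PREN = 15.8 + 16.17 + 5.28 = 37.25

37.25


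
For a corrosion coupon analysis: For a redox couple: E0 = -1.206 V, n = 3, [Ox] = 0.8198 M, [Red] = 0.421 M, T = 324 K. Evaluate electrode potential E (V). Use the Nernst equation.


Apply the Nernst equation: E = E0 + (RT/nF)*ln([Ox]/[Red])
Step 1: RT/nF = 8.314*324/(3*96485) = 0.00930623 V
Step 2: [Ox]/[Red] = 0.8198/0.421 = 1.947268
Step 3: ln(1.947268) = 0.666427
Step 4: correction = 0.00930623 * 0.666427 = 0.0062 V
E = -1.206 + 0.0062 = -1.1998 V

-1.1998 V


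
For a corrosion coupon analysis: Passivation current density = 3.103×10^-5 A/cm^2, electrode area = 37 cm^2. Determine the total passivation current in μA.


I = i_pass * A, then convert A → μA (×10^6)
I = 3.103×10^-5 * 37 * 10^6 = 1148.11 μA

1148.11 μA


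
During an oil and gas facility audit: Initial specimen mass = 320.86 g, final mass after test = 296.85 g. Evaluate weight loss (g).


Weight loss = initial − final
WL = 320.86 − 296.85 = 24.01 g

24.01 g


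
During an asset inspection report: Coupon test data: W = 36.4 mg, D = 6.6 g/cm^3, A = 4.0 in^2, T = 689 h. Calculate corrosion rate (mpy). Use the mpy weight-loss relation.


Apply the mpy weight-loss relation: CR = 534 * W / (D * A * T)
Numerator: 534 * 36.4 = 19437.6
Denominator: 6.6 * 4.0 * 689 = 18189.6
CR = 19437.6 / 18189.6 = 1.06861 mpy

1.06861 mpy


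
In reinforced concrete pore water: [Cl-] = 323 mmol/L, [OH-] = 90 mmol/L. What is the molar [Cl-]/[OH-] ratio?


Threshold parameter = [Cl-] / [OH-] (molar basis; both in mmol/L, so units cancel)
Ratio = 323 / 90 = 3.59

3.59


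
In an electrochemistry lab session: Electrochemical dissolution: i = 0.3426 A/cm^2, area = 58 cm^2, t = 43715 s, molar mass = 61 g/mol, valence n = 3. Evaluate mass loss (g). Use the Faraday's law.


Apply Faraday's law: m = i*A*t*M / (n*F)
Total charge passed Q = i*A*t = 0.3426*58*43715 = 868652.022 C
m = Q*M/(n*F) = 868652.022*61/(3*96485) = 183.06 g

183.06 g


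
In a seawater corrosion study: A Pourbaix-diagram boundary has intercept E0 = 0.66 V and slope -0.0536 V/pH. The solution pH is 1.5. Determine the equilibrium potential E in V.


Apply the Pourbaix line equation: E = E0 + slope*pH
E = 0.66 + (-0.0536)*1.5 = 0.66 + (-0.0804) = 0.5796 V
Rounded to 3 decimal places: E = 0.580 V

0.580 V


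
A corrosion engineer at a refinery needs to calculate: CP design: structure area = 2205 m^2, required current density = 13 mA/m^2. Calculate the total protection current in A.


I = area * current density, then convert mA → A (÷1000)
I = 2205 * 13 / 1000 = 28.67 A

28.67 A


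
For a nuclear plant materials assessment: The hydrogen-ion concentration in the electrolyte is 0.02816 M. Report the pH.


pH = −log10[H+]
pH = −log10(0.02816) = 1.55

1.55


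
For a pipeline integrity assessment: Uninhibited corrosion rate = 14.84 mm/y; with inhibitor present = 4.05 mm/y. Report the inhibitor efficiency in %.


Apply the inhibitor-efficiency definition: IE = (CR_blank − CR_inh)/CR_blank × 100
IE = (14.84 − 4.05) / 14.84 × 100
IE = 10.79 / 14.84 × 100 = 72.7 %

72.7 %


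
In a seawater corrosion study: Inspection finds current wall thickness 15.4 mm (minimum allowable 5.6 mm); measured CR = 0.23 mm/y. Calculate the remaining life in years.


Apply the remaining-life relation: RL = (t_current − t_min) / CR
RL = (15.4 − 5.6) / 0.23 = 9.8 / 0.23 = 42.6 years

42.6 years


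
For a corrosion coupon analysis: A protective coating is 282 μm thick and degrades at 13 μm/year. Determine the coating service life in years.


Service life = thickness / degradation rate
Life = 282 / 13 = 21.7 years

21.7 years


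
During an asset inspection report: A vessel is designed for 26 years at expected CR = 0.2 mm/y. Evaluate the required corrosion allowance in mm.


Corrosion allowance = CR × design life
CA = 0.2 * 26 = 5.2 mm

5.2 mm


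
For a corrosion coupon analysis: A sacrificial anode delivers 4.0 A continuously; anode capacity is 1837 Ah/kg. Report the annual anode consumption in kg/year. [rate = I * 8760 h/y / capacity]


Annual consumption = current * hours per year / capacity
Rate = 4.0 * 8760 / 1837 = 19.1 kg/year

19.1 kg/year


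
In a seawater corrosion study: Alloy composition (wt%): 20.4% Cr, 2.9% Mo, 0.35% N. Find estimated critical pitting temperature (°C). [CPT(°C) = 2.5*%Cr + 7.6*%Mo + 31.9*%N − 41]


Apply the ASTM G48 empirical CPT estimate: CPT(°C) = 2.5*%Cr + 7.6*%Mo + 31.9*%N − 41
2.5*20.4 = 51; 7.6*2.9 = 22.04; 31.9*0.35 = 11.165
CPT = 51 + 22.04 + 11.165 − 41 = 43.205 °C
Rounded to 0.1 °C: CPT ≈ 43.2 °C

43.2 °C


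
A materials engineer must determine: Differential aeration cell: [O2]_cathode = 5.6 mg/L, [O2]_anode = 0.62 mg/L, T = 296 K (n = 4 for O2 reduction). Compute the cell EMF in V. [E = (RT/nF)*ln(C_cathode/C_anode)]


Apply the Nernst concentration-cell relation: E = (RT/nF)*ln(C_cathode/C_anode)
RT/nF = 8.314*296/(4*96485) = 0.00637649 V
ln(5.6/0.62) = 2.2008
E = 0.00637649 * 2.2008 = 0.01403 V

0.01403 V


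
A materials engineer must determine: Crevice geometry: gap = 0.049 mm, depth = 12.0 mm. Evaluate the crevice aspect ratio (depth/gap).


Aspect ratio = depth / gap
Ratio = 12.0 / 0.049 = 244.9

244.9


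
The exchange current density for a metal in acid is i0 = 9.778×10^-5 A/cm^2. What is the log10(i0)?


i0 = 9.778×10^-5 A/cm^2
log10(i0) = -4.01

-4.01


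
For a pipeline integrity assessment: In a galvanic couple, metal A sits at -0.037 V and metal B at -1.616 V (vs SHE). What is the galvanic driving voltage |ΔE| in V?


Driving voltage is the absolute potential difference.
|ΔE| = |-0.037 − (-1.616)| = 1.579 V

1.579 V


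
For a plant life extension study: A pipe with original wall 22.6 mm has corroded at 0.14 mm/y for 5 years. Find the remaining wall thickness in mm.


Remaining wall = original − CR × time
t = 22.6 − 0.14*5 = 22.6 − 0.7 = 21.9 mm

21.9 mm


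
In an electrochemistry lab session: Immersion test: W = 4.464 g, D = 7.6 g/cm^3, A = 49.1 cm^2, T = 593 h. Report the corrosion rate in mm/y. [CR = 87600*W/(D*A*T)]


Apply the mm/y weight-loss relation: CR = 87600 * W / (D * A * T)
Numerator: 87600 * 4.464 = 391046.4
Denominator: 7.6 * 49.1 * 593 = 221283.88
CR = 391046.4 / 221283.88 = 1.7672 mm/y

1.7672 mm/y


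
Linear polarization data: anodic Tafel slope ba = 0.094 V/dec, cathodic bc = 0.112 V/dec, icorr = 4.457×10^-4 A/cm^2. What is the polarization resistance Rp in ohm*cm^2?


Apply the Stern-Geary equation: Rp = ba*bc / (2.303*icorr*(ba+bc))
ba*bc = 0.094*0.112 = 0.010528
ba+bc = 0.206; 2.303*icorr*(ba+bc) = 2.303*4.457×10^-4*0.206 = 2.114481×10^-4
Rp = 0.010528 / 2.114481×10^-4 = 49.8 ohm*cm^2

49.8 ohm*cm^2


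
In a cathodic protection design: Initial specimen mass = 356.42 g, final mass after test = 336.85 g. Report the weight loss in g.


Weight loss = initial − final
WL = 356.42 − 336.85 = 19.57 g

19.57 g


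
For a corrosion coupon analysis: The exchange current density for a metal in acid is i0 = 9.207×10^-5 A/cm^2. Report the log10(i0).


i0 = 9.207×10^-5 A/cm^2
log10(i0) = -4.036

-4.036


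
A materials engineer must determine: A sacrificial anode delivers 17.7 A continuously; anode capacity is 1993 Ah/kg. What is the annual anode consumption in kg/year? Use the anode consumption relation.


Annual consumption = current * hours per year / capacity
Rate = 17.7 * 8760 / 1993 = 77.8 kg/year

77.8 kg/year


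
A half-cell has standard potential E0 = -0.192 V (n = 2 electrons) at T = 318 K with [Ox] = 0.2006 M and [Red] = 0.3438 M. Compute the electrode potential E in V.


Apply the Nernst equation: E = E0 + (RT/nF)*ln([Ox]/[Red])
Step 1: RT/nF = 8.314*318/(2*96485) = 0.01370084 V
Step 2: [Ox]/[Red] = 0.2006/0.3438 = 0.583479
Step 3: ln(0.583479) = -0.538747
Step 4: correction = 0.01370084 * -0.538747 = -0.007 V
E = -0.192 + -0.007 = -0.199 V

-0.199 V
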